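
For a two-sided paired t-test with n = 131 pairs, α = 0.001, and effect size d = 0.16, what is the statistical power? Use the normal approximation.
Power ≈ 0.07

Power calculation (paired t-test, normal approximation):
z_β = d · √n - z_{α/2}
z_β = 0.16 · √131 - 3.291
z_β = 0.16 · 11.446 - 3.291
z_β = -1.459

Power = Φ(z_β) = Φ(-1.459) ≈ 0.072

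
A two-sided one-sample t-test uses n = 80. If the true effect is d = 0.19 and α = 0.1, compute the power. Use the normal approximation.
Power ≈ 0.52

Power calculation (one-sample t-test, normal approximation):
z_β = d · √n - z_{α/2}
z_β = 0.19 · √80 - 1.645
z_β = 0.19 · 8.944 - 1.645
z_β = 0.055

Power = Φ(z_β) = Φ(0.055) ≈ 0.522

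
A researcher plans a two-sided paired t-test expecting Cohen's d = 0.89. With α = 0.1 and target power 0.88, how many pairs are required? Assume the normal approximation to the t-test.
n = 11 pairs

Sample size formula (paired t-test, normal approximation):
n = ((z_{α/2} + z_β) / d)²

z_{α/2} = 1.645 (for α = 0.1, two-sided)
z_β = 1.175 (for power = 0.88)
d = 0.89

n = ((1.645 + 1.175) / 0.89)²
n = (3.169)²
n ≈ 10.04
Round up to the next whole number: n = 11 pairs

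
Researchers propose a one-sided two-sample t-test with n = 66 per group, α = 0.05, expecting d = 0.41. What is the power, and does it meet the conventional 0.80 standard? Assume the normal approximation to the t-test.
Power ≈ 0.76; the study is underpowered (power < 0.80)

Power calculation (two-sample t-test, normal approximation):
z_β = d · √(n/2) - z_α
z_β = 0.41 · √(66/2) - 1.645
z_β = 0.41 · 5.745 - 1.645
z_β = 0.710

Power = Φ(z_β) = Φ(0.710) ≈ 0.761

Effect size d = 0.41 is small by Cohen's convention (0.2/0.5/0.8).

Threshold: power ≥ 0.80 is conventionally adequate.
Power ≈ 0.76 → the study is underpowered (power < 0.80).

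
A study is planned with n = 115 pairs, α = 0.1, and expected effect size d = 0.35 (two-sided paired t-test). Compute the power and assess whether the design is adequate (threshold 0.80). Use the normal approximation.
Power ≈ 0.98; the study is adequately powered (power ≥ 0.80)

Power calculation (paired t-test, normal approximation):
z_β = d · √n - z_{α/2}
z_β = 0.35 · √115 - 1.645
z_β = 0.35 · 10.724 - 1.645
z_β = 2.108

Power = Φ(z_β) = Φ(2.108) ≈ 0.983

Effect size d = 0.35 is small by Cohen's convention (0.2/0.5/0.8).

Threshold: power ≥ 0.80 is conventionally adequate.
Power ≈ 0.98 → the study is adequately powered (power ≥ 0.80).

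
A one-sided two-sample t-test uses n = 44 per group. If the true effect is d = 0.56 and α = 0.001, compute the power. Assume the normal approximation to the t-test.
Power ≈ 0.32

Power calculation (two-sample t-test, normal approximation):
z_β = d · √(n/2) - z_α
z_β = 0.56 · √(44/2) - 3.090
z_β = 0.56 · 4.690 - 3.090
z_β = -0.464

Power = Φ(z_β) = Φ(-0.464) ≈ 0.321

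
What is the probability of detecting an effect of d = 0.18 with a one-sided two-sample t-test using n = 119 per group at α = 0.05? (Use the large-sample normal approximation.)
Power ≈ 0.40

Power calculation (two-sample t-test, normal approximation):
z_β = d · √(n/2) - z_α
z_β = 0.18 · √(119/2) - 1.645
z_β = 0.18 · 7.714 - 1.645
z_β = -0.256

Power = Φ(z_β) = Φ(-0.256) ≈ 0.399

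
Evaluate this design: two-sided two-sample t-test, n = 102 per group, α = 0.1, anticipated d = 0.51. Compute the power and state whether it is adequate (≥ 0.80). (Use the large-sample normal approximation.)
Power ≈ 0.98; the study is adequately powered (power ≥ 0.80)

Power calculation (two-sample t-test, normal approximation):
z_β = d · √(n/2) - z_{α/2}
z_β = 0.51 · √(102/2) - 1.645
z_β = 0.51 · 7.141 - 1.645
z_β = 1.997

Power = Φ(z_β) = Φ(1.997) ≈ 0.977

Effect size d = 0.51 is medium by Cohen's convention (0.2/0.5/0.8).

Threshold: power ≥ 0.80 is conventionally adequate.
Power ≈ 0.98 → the study is adequately powered (power ≥ 0.80).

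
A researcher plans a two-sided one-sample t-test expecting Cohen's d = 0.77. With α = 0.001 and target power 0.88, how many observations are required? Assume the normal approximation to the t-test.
n = 34

Sample size formula (one-sample t-test, normal approximation):
n = ((z_{α/2} + z_β) / d)²

z_{α/2} = 3.291 (for α = 0.001, two-sided)
z_β = 1.175 (for power = 0.88)
d = 0.77

n = ((3.291 + 1.175) / 0.77)²
n = (5.800)²
n ≈ 33.64
Round up to the next whole number: n = 34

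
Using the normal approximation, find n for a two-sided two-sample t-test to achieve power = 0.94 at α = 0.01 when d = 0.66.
n = 79 per group

Sample size formula (two-sample t-test, normal approximation):
n = 2 · ((z_{α/2} + z_β) / d)²

z_{α/2} = 2.576 (for α = 0.01, two-sided)
z_β = 1.555 (for power = 0.94)
d = 0.66

n = 2 · ((2.576 + 1.555) / 0.66)²
n = 2 · (6.259)²
n ≈ 78.35
Round up to the next whole number: n = 79 per group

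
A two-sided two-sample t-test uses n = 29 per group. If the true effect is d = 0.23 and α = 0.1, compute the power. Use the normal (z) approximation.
Power ≈ 0.22

Power calculation (two-sample t-test, normal approximation):
z_β = d · √(n/2) - z_{α/2}
z_β = 0.23 · √(29/2) - 1.645
z_β = 0.23 · 3.808 - 1.645
z_β = -0.769

Power = Φ(z_β) = Φ(-0.769) ≈ 0.221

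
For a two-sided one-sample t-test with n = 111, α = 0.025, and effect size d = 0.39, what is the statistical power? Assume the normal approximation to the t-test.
Power ≈ 0.97

Power calculation (one-sample t-test, normal approximation):
z_β = d · √n - z_{α/2}
z_β = 0.39 · √111 - 2.241
z_β = 0.39 · 10.536 - 2.241
z_β = 1.868

Power = Φ(z_β) = Φ(1.868) ≈ 0.969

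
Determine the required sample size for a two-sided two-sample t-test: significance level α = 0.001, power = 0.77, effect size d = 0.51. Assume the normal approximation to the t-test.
n = 125 per group

Sample size formula (two-sample t-test, normal approximation):
n = 2 · ((z_{α/2} + z_β) / d)²

z_{α/2} = 3.291 (for α = 0.001, two-sided)
z_β = 0.739 (for power = 0.77)
d = 0.51

n = 2 · ((3.291 + 0.739) / 0.51)²
n = 2 · (7.902)²
n ≈ 124.88
Round up to the next whole number: n = 125 per group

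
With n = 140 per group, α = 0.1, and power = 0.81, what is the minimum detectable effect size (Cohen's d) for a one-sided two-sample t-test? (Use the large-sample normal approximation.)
d ≈ 0.26

Minimum detectable effect (two-sample t-test, normal approximation):
d = (z_α + z_β) / √(n/2)
d = (1.282 + 0.878) / √(140/2)
d = 2.159 / 8.367
d ≈ 0.26

By Cohen's convention (0.2 small / 0.5 medium / 0.8 large): small effect.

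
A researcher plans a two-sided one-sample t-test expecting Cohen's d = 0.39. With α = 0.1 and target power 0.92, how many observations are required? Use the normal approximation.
n = 62

Sample size formula (one-sample t-test, normal approximation):
n = ((z_{α/2} + z_β) / d)²

z_{α/2} = 1.645 (for α = 0.1, two-sided)
z_β = 1.405 (for power = 0.92)
d = 0.39

n = ((1.645 + 1.405) / 0.39)²
n = (7.821)²
n ≈ 61.17
Round up to the next whole number: n = 62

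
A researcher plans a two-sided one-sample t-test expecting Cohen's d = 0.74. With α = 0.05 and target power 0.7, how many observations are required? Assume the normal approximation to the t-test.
n = 12

Sample size formula (one-sample t-test, normal approximation):
n = ((z_{α/2} + z_β) / d)²

z_{α/2} = 1.960 (for α = 0.05, two-sided)
z_β = 0.524 (for power = 0.7)
d = 0.74

n = ((1.960 + 0.524) / 0.74)²
n = (3.357)²
n ≈ 11.27
Round up to the next whole number: n = 12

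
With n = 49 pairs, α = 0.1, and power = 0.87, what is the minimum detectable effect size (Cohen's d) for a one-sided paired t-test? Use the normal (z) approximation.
d ≈ 0.34

Minimum detectable effect (paired t-test, normal approximation):
d = (z_α + z_β) / √n
d = (1.282 + 1.126) / √49
d = 2.408 / 7.000
d ≈ 0.34

By Cohen's convention (0.2 small / 0.5 medium / 0.8 large): small effect.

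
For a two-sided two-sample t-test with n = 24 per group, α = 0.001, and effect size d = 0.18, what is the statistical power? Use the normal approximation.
Power ≈ 0.00

Power calculation (two-sample t-test, normal approximation):
z_β = d · √(n/2) - z_{α/2}
z_β = 0.18 · √(24/2) - 3.291
z_β = 0.18 · 3.464 - 3.291
z_β = -2.667

Power = Φ(z_β) = Φ(-2.667) ≈ 0.004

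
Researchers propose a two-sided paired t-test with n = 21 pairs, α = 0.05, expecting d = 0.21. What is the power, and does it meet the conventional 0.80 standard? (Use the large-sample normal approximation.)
Power ≈ 0.16; the study is underpowered (power < 0.80)

Power calculation (paired t-test, normal approximation):
z_β = d · √n - z_{α/2}
z_β = 0.21 · √21 - 1.960
z_β = 0.21 · 4.583 - 1.960
z_β = -0.998

Power = Φ(z_β) = Φ(-0.998) ≈ 0.159

Effect size d = 0.21 is small by Cohen's convention (0.2/0.5/0.8).

Threshold: power ≥ 0.80 is conventionally adequate.
Power ≈ 0.16 → the study is underpowered (power < 0.80).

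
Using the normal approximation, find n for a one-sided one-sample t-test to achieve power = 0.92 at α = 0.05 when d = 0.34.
n = 81

Sample size formula (one-sample t-test, normal approximation):
n = ((z_α + z_β) / d)²

z_α = 1.645 (for α = 0.05, one-sided)
z_β = 1.405 (for power = 0.92)
d = 0.34

n = ((1.645 + 1.405) / 0.34)²
n = (8.971)²
n ≈ 80.48
Round up to the next whole number: n = 81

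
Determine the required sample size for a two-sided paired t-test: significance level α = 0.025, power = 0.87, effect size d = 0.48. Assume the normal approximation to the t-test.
n = 50 pairs

Sample size formula (paired t-test, normal approximation):
n = ((z_{α/2} + z_β) / d)²

z_{α/2} = 2.241 (for α = 0.025, two-sided)
z_β = 1.126 (for power = 0.87)
d = 0.48

n = ((2.241 + 1.126) / 0.48)²
n = (7.015)²
n ≈ 49.21
Round up to the next whole number: n = 50 pairs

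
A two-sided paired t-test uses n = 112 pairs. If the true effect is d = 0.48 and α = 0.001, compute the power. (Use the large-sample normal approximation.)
Power ≈ 0.96

Power calculation (paired t-test, normal approximation):
z_β = d · √n - z_{α/2}
z_β = 0.48 · √112 - 3.291
z_β = 0.48 · 10.583 - 3.291
z_β = 1.789

Power = Φ(z_β) = Φ(1.789) ≈ 0.963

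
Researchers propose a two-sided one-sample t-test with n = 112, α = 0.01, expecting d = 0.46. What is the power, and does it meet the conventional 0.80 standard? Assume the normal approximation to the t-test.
Power ≈ 0.99; the study is adequately powered (power ≥ 0.80)

Power calculation (one-sample t-test, normal approximation):
z_β = d · √n - z_{α/2}
z_β = 0.46 · √112 - 2.576
z_β = 0.46 · 10.583 - 2.576
z_β = 2.292

Power = Φ(z_β) = Φ(2.292) ≈ 0.989

Effect size d = 0.46 is small by Cohen's convention (0.2/0.5/0.8).

Threshold: power ≥ 0.80 is conventionally adequate.
Power ≈ 0.99 → the study is adequately powered (power ≥ 0.80).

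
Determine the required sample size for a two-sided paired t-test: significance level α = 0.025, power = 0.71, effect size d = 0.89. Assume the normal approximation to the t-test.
n = 10 pairs

Sample size formula (paired t-test, normal approximation):
n = ((z_{α/2} + z_β) / d)²

z_{α/2} = 2.241 (for α = 0.025, two-sided)
z_β = 0.553 (for power = 0.71)
d = 0.89

n = ((2.241 + 0.553) / 0.89)²
n = (3.139)²
n ≈ 9.85
Round up to the next whole number: n = 10 pairs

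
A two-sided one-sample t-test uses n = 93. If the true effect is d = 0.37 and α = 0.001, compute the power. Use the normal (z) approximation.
Power ≈ 0.61

Power calculation (one-sample t-test, normal approximation):
z_β = d · √n - z_{α/2}
z_β = 0.37 · √93 - 3.291
z_β = 0.37 · 9.644 - 3.291
z_β = 0.278

Power = Φ(z_β) = Φ(0.278) ≈ 0.609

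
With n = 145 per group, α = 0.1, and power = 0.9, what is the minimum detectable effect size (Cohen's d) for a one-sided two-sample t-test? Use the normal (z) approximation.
d ≈ 0.30

Minimum detectable effect (two-sample t-test, normal approximation):
d = (z_α + z_β) / √(n/2)
d = (1.282 + 1.282) / √(145/2)
d = 2.563 / 8.515
d ≈ 0.30

By Cohen's convention (0.2 small / 0.5 medium / 0.8 large): small effect.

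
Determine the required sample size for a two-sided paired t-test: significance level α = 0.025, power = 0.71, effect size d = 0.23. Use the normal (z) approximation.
n = 148 pairs

Sample size formula (paired t-test, normal approximation):
n = ((z_{α/2} + z_β) / d)²

z_{α/2} = 2.241 (for α = 0.025, two-sided)
z_β = 0.553 (for power = 0.71)
d = 0.23

n = ((2.241 + 0.553) / 0.23)²
n = (12.148)²
n ≈ 147.57
Round up to the next whole number: n = 148 pairs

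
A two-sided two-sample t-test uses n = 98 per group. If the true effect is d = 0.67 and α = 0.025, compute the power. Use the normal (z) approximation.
Power ≈ 0.99

Power calculation (two-sample t-test, normal approximation):
z_β = d · √(n/2) - z_{α/2}
z_β = 0.67 · √(98/2) - 2.241
z_β = 0.67 · 7.000 - 2.241
z_β = 2.449

Power = Φ(z_β) = Φ(2.449) ≈ 0.993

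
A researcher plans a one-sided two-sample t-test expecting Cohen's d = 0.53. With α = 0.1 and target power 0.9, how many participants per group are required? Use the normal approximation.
n = 47 per group

Sample size formula (two-sample t-test, normal approximation):
n = 2 · ((z_α + z_β) / d)²

z_α = 1.282 (for α = 0.1, one-sided)
z_β = 1.282 (for power = 0.9)
d = 0.53

n = 2 · ((1.282 + 1.282) / 0.53)²
n = 2 · (4.838)²
n ≈ 46.81
Round up to the next whole number: n = 47 per group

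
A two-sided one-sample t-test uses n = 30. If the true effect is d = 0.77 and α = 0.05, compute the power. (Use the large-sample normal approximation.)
Power ≈ 0.99

Power calculation (one-sample t-test, normal approximation):
z_β = d · √n - z_{α/2}
z_β = 0.77 · √30 - 1.960
z_β = 0.77 · 5.477 - 1.960
z_β = 2.257

Power = Φ(z_β) = Φ(2.257) ≈ 0.988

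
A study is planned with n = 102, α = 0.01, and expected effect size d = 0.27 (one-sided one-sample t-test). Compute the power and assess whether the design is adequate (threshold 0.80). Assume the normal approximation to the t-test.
Power ≈ 0.66; the study is underpowered (power < 0.80)

Power calculation (one-sample t-test, normal approximation):
z_β = d · √n - z_α
z_β = 0.27 · √102 - 2.326
z_β = 0.27 · 10.100 - 2.326
z_β = 0.401

Power = Φ(z_β) = Φ(0.401) ≈ 0.656

Effect size d = 0.27 is small by Cohen's convention (0.2/0.5/0.8).

Threshold: power ≥ 0.80 is conventionally adequate.
Power ≈ 0.66 → the study is underpowered (power < 0.80).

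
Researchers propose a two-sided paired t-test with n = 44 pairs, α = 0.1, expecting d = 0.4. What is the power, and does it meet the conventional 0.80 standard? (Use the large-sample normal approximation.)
Power ≈ 0.84; the study is adequately powered (power ≥ 0.80)

Power calculation (paired t-test, normal approximation):
z_β = d · √n - z_{α/2}
z_β = 0.4 · √44 - 1.645
z_β = 0.4 · 6.633 - 1.645
z_β = 1.008

Power = Φ(z_β) = Φ(1.008) ≈ 0.843

Effect size d = 0.4 is small by Cohen's convention (0.2/0.5/0.8).

Threshold: power ≥ 0.80 is conventionally adequate.
Power ≈ 0.84 → the study is adequately powered (power ≥ 0.80).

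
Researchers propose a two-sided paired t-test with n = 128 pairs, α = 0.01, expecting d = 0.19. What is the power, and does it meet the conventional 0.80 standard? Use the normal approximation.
Power ≈ 0.33; the study is underpowered (power < 0.80)

Power calculation (paired t-test, normal approximation):
z_β = d · √n - z_{α/2}
z_β = 0.19 · √128 - 2.576
z_β = 0.19 · 11.314 - 2.576
z_β = -0.426

Power = Φ(z_β) = Φ(-0.426) ≈ 0.335

Effect size d = 0.19 is very small by Cohen's convention (0.2/0.5/0.8).

Threshold: power ≥ 0.80 is conventionally adequate.
Power ≈ 0.33 → the study is underpowered (power < 0.80).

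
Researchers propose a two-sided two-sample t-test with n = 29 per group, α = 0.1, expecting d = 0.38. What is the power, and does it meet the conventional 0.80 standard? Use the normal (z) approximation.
Power ≈ 0.42; the study is underpowered (power < 0.80)

Power calculation (two-sample t-test, normal approximation):
z_β = d · √(n/2) - z_{α/2}
z_β = 0.38 · √(29/2) - 1.645
z_β = 0.38 · 3.808 - 1.645
z_β = -0.198

Power = Φ(z_β) = Φ(-0.198) ≈ 0.422

Effect size d = 0.38 is small by Cohen's convention (0.2/0.5/0.8).

Threshold: power ≥ 0.80 is conventionally adequate.
Power ≈ 0.42 → the study is underpowered (power < 0.80).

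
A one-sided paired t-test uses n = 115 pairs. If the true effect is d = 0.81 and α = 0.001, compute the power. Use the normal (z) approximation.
Power ≈ 1.00

Power calculation (paired t-test, normal approximation):
z_β = d · √n - z_α
z_β = 0.81 · √115 - 3.090
z_β = 0.81 · 10.724 - 3.090
z_β = 5.596

Power = Φ(z_β) = Φ(5.596) ≈ 1.000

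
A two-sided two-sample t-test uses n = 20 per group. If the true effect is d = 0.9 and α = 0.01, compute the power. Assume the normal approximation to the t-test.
Power ≈ 0.61

Power calculation (two-sample t-test, normal approximation):
z_β = d · √(n/2) - z_{α/2}
z_β = 0.9 · √(20/2) - 2.576
z_β = 0.9 · 3.162 - 2.576
z_β = 0.270

Power = Φ(z_β) = Φ(0.270) ≈ 0.607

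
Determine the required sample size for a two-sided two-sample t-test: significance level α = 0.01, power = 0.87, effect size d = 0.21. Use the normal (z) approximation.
n = 622 per group

Sample size formula (two-sample t-test, normal approximation):
n = 2 · ((z_{α/2} + z_β) / d)²

z_{α/2} = 2.576 (for α = 0.01, two-sided)
z_β = 1.126 (for power = 0.87)
d = 0.21

n = 2 · ((2.576 + 1.126) / 0.21)²
n = 2 · (17.629)²
n ≈ 621.56
Round up to the next whole number: n = 622 per group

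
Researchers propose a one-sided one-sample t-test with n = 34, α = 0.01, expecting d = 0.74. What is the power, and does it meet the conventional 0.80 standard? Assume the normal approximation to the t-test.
Power ≈ 0.98; the study is adequately powered (power ≥ 0.80)

Power calculation (one-sample t-test, normal approximation):
z_β = d · √n - z_α
z_β = 0.74 · √34 - 2.326
z_β = 0.74 · 5.831 - 2.326
z_β = 1.989

Power = Φ(z_β) = Φ(1.989) ≈ 0.977

Effect size d = 0.74 is medium by Cohen's convention (0.2/0.5/0.8).

Threshold: power ≥ 0.80 is conventionally adequate.
Power ≈ 0.98 → the study is adequately powered (power ≥ 0.80).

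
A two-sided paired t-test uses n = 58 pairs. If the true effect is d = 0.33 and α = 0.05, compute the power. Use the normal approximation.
Power ≈ 0.71

Power calculation (paired t-test, normal approximation):
z_β = d · √n - z_{α/2}
z_β = 0.33 · √58 - 1.960
z_β = 0.33 · 7.616 - 1.960
z_β = 0.553

Power = Φ(z_β) = Φ(0.553) ≈ 0.710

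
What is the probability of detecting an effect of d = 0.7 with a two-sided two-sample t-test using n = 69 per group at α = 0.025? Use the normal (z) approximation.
Power ≈ 0.97

Power calculation (two-sample t-test, normal approximation):
z_β = d · √(n/2) - z_{α/2}
z_β = 0.7 · √(69/2) - 2.241
z_β = 0.7 · 5.874 - 2.241
z_β = 1.870

Power = Φ(z_β) = Φ(1.870) ≈ 0.969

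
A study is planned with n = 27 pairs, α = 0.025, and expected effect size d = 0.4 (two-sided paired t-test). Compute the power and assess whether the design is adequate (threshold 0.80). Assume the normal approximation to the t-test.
Power ≈ 0.44; the study is underpowered (power < 0.80)

Power calculation (paired t-test, normal approximation):
z_β = d · √n - z_{α/2}
z_β = 0.4 · √27 - 2.241
z_β = 0.4 · 5.196 - 2.241
z_β = -0.163

Power = Φ(z_β) = Φ(-0.163) ≈ 0.435

Effect size d = 0.4 is small by Cohen's convention (0.2/0.5/0.8).

Threshold: power ≥ 0.80 is conventionally adequate.
Power ≈ 0.44 → the study is underpowered (power < 0.80).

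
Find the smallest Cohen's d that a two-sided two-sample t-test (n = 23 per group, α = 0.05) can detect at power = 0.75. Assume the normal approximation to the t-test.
d ≈ 0.78

Minimum detectable effect (two-sample t-test, normal approximation):
d = (z_{α/2} + z_β) / √(n/2)
d = (1.960 + 0.674) / √(23/2)
d = 2.634 / 3.391
d ≈ 0.78

By Cohen's convention (0.2 small / 0.5 medium / 0.8 large): medium effect.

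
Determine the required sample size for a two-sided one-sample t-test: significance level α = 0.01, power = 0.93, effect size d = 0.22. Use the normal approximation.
n = 340

Sample size formula (one-sample t-test, normal approximation):
n = ((z_{α/2} + z_β) / d)²

z_{α/2} = 2.576 (for α = 0.01, two-sided)
z_β = 1.476 (for power = 0.93)
d = 0.22

n = ((2.576 + 1.476) / 0.22)²
n = (18.418)²
n ≈ 339.22
Round up to the next whole number: n = 340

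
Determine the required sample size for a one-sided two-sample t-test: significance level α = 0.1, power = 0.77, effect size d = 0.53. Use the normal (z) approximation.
n = 30 per group

Sample size formula (two-sample t-test, normal approximation):
n = 2 · ((z_α + z_β) / d)²

z_α = 1.282 (for α = 0.1, one-sided)
z_β = 0.739 (for power = 0.77)
d = 0.53

n = 2 · ((1.282 + 0.739) / 0.53)²
n = 2 · (3.813)²
n ≈ 29.08
Round up to the next whole number: n = 30 per group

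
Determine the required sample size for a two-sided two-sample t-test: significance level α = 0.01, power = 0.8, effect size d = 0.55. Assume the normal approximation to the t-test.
n = 78 per group

Sample size formula (two-sample t-test, normal approximation):
n = 2 · ((z_{α/2} + z_β) / d)²

z_{α/2} = 2.576 (for α = 0.01, two-sided)
z_β = 0.842 (for power = 0.8)
d = 0.55

n = 2 · ((2.576 + 0.842) / 0.55)²
n = 2 · (6.215)²
n ≈ 77.25
Round up to the next whole number: n = 78 per group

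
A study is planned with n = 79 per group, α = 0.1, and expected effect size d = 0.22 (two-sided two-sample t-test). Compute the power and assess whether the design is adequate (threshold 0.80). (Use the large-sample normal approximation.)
Power ≈ 0.40; the study is underpowered (power < 0.80)

Power calculation (two-sample t-test, normal approximation):
z_β = d · √(n/2) - z_{α/2}
z_β = 0.22 · √(79/2) - 1.645
z_β = 0.22 · 6.285 - 1.645
z_β = -0.262

Power = Φ(z_β) = Φ(-0.262) ≈ 0.397

Effect size d = 0.22 is small by Cohen's convention (0.2/0.5/0.8).

Threshold: power ≥ 0.80 is conventionally adequate.
Power ≈ 0.40 → the study is underpowered (power < 0.80).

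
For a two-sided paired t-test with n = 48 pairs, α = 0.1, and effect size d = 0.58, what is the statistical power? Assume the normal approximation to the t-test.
Power ≈ 0.99

Power calculation (paired t-test, normal approximation):
z_β = d · √n - z_{α/2}
z_β = 0.58 · √48 - 1.645
z_β = 0.58 · 6.928 - 1.645
z_β = 2.374

Power = Φ(z_β) = Φ(2.374) ≈ 0.991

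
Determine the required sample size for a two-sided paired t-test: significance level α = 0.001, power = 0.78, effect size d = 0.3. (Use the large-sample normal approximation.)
n = 184 pairs

Sample size formula (paired t-test, normal approximation):
n = ((z_{α/2} + z_β) / d)²

z_{α/2} = 3.291 (for α = 0.001, two-sided)
z_β = 0.772 (for power = 0.78)
d = 0.3

n = ((3.291 + 0.772) / 0.3)²
n = (13.543)²
n ≈ 183.41
Round up to the next whole number: n = 184 pairs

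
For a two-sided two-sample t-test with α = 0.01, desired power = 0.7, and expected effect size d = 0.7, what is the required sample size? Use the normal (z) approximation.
n = 40 per group

Sample size formula (two-sample t-test, normal approximation):
n = 2 · ((z_{α/2} + z_β) / d)²

z_{α/2} = 2.576 (for α = 0.01, two-sided)
z_β = 0.524 (for power = 0.7)
d = 0.7

n = 2 · ((2.576 + 0.524) / 0.7)²
n = 2 · (4.429)²
n ≈ 39.23
Round up to the next whole number: n = 40 per group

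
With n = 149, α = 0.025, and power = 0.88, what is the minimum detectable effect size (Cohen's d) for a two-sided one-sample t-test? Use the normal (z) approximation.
d ≈ 0.28

Minimum detectable effect (one-sample t-test, normal approximation):
d = (z_{α/2} + z_β) / √n
d = (2.241 + 1.175) / √149
d = 3.416 / 12.207
d ≈ 0.28

By Cohen's convention (0.2 small / 0.5 medium / 0.8 large): small effect.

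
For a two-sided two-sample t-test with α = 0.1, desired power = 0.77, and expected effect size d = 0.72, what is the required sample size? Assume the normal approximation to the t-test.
n = 22 per group

Sample size formula (two-sample t-test, normal approximation):
n = 2 · ((z_{α/2} + z_β) / d)²

z_{α/2} = 1.645 (for α = 0.1, two-sided)
z_β = 0.739 (for power = 0.77)
d = 0.72

n = 2 · ((1.645 + 0.739) / 0.72)²
n = 2 · (3.311)²
n ≈ 21.93
Round up to the next whole number: n = 22 per group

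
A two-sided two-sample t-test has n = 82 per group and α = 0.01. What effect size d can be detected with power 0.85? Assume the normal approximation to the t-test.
d ≈ 0.56

Minimum detectable effect (two-sample t-test, normal approximation):
d = (z_{α/2} + z_β) / √(n/2)
d = (2.576 + 1.036) / √(82/2)
d = 3.612 / 6.403
d ≈ 0.56

By Cohen's convention (0.2 small / 0.5 medium / 0.8 large): medium effect.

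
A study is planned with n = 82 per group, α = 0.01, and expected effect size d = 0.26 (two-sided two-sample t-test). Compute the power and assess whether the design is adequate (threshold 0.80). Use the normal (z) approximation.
Power ≈ 0.18; the study is underpowered (power < 0.80)

Power calculation (two-sample t-test, normal approximation):
z_β = d · √(n/2) - z_{α/2}
z_β = 0.26 · √(82/2) - 2.576
z_β = 0.26 · 6.403 - 2.576
z_β = -0.911

Power = Φ(z_β) = Φ(-0.911) ≈ 0.181

Effect size d = 0.26 is small by Cohen's convention (0.2/0.5/0.8).

Threshold: power ≥ 0.80 is conventionally adequate.
Power ≈ 0.18 → the study is underpowered (power < 0.80).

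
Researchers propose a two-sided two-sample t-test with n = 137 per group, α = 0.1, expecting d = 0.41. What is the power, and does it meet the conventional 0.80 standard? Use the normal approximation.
Power ≈ 0.96; the study is adequately powered (power ≥ 0.80)

Power calculation (two-sample t-test, normal approximation):
z_β = d · √(n/2) - z_{α/2}
z_β = 0.41 · √(137/2) - 1.645
z_β = 0.41 · 8.276 - 1.645
z_β = 1.749

Power = Φ(z_β) = Φ(1.749) ≈ 0.960

Effect size d = 0.41 is small by Cohen's convention (0.2/0.5/0.8).

Threshold: power ≥ 0.80 is conventionally adequate.
Power ≈ 0.96 → the study is adequately powered (power ≥ 0.80).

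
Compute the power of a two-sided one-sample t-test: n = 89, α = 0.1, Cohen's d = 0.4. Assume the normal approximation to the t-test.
Power ≈ 0.98

Power calculation (one-sample t-test, normal approximation):
z_β = d · √n - z_{α/2}
z_β = 0.4 · √89 - 1.645
z_β = 0.4 · 9.434 - 1.645
z_β = 2.129

Power = Φ(z_β) = Φ(2.129) ≈ 0.983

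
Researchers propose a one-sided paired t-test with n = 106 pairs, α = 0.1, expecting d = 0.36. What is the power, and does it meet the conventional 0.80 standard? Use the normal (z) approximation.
Power ≈ 0.99; the study is adequately powered (power ≥ 0.80)

Power calculation (paired t-test, normal approximation):
z_β = d · √n - z_α
z_β = 0.36 · √106 - 1.282
z_β = 0.36 · 10.296 - 1.282
z_β = 2.425

Power = Φ(z_β) = Φ(2.425) ≈ 0.992

Effect size d = 0.36 is small by Cohen's convention (0.2/0.5/0.8).

Threshold: power ≥ 0.80 is conventionally adequate.
Power ≈ 0.99 → the study is adequately powered (power ≥ 0.80).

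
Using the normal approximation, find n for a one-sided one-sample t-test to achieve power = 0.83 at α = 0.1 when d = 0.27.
n = 69

Sample size formula (one-sample t-test, normal approximation):
n = ((z_α + z_β) / d)²

z_α = 1.282 (for α = 0.1, one-sided)
z_β = 0.954 (for power = 0.83)
d = 0.27

n = ((1.282 + 0.954) / 0.27)²
n = (8.281)²
n ≈ 68.57
Round up to the next whole number: n = 69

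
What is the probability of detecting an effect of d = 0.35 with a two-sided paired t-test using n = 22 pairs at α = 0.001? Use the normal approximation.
Power ≈ 0.05

Power calculation (paired t-test, normal approximation):
z_β = d · √n - z_{α/2}
z_β = 0.35 · √22 - 3.291
z_β = 0.35 · 4.690 - 3.291
z_β = -1.649

Power = Φ(z_β) = Φ(-1.649) ≈ 0.050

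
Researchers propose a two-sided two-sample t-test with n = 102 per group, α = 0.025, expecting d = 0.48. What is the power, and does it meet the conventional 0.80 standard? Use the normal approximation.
Power ≈ 0.88; the study is adequately powered (power ≥ 0.80)

Power calculation (two-sample t-test, normal approximation):
z_β = d · √(n/2) - z_{α/2}
z_β = 0.48 · √(102/2) - 2.241
z_β = 0.48 · 7.141 - 2.241
z_β = 1.186

Power = Φ(z_β) = Φ(1.186) ≈ 0.882

Effect size d = 0.48 is small by Cohen's convention (0.2/0.5/0.8).

Threshold: power ≥ 0.80 is conventionally adequate.
Power ≈ 0.88 → the study is adequately powered (power ≥ 0.80).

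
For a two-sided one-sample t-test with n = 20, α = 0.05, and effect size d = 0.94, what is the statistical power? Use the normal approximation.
Power ≈ 0.99

Power calculation (one-sample t-test, normal approximation):
z_β = d · √n - z_{α/2}
z_β = 0.94 · √20 - 1.960
z_β = 0.94 · 4.472 - 1.960
z_β = 2.244

Power = Φ(z_β) = Φ(2.244) ≈ 0.988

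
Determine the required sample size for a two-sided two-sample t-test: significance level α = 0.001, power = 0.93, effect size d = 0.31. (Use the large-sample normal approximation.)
n = 473 per group

Sample size formula (two-sample t-test, normal approximation):
n = 2 · ((z_{α/2} + z_β) / d)²

z_{α/2} = 3.291 (for α = 0.001, two-sided)
z_β = 1.476 (for power = 0.93)
d = 0.31

n = 2 · ((3.291 + 1.476) / 0.31)²
n = 2 · (15.377)²
n ≈ 472.90
Round up to the next whole number: n = 473 per group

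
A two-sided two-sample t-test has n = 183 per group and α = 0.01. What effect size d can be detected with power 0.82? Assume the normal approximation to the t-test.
d ≈ 0.36

Minimum detectable effect (two-sample t-test, normal approximation):
d = (z_{α/2} + z_β) / √(n/2)
d = (2.576 + 0.915) / √(183/2)
d = 3.491 / 9.566
d ≈ 0.36

By Cohen's convention (0.2 small / 0.5 medium / 0.8 large): small effect.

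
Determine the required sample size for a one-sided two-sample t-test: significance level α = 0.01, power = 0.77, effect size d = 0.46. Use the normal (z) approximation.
n = 89 per group

Sample size formula (two-sample t-test, normal approximation):
n = 2 · ((z_α + z_β) / d)²

z_α = 2.326 (for α = 0.01, one-sided)
z_β = 0.739 (for power = 0.77)
d = 0.46

n = 2 · ((2.326 + 0.739) / 0.46)²
n = 2 · (6.663)²
n ≈ 88.79
Round up to the next whole number: n = 89 per group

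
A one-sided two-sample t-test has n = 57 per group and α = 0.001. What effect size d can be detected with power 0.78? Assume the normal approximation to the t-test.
d ≈ 0.72

Minimum detectable effect (two-sample t-test, normal approximation):
d = (z_α + z_β) / √(n/2)
d = (3.090 + 0.772) / √(57/2)
d = 3.862 / 5.339
d ≈ 0.72

By Cohen's convention (0.2 small / 0.5 medium / 0.8 large): medium effect.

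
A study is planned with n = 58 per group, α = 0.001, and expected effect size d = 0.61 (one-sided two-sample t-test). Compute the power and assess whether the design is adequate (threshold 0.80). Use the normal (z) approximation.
Power ≈ 0.58; the study is underpowered (power < 0.80)

Power calculation (two-sample t-test, normal approximation):
z_β = d · √(n/2) - z_α
z_β = 0.61 · √(58/2) - 3.090
z_β = 0.61 · 5.385 - 3.090
z_β = 0.195

Power = Φ(z_β) = Φ(0.195) ≈ 0.577

Effect size d = 0.61 is medium by Cohen's convention (0.2/0.5/0.8).

Threshold: power ≥ 0.80 is conventionally adequate.
Power ≈ 0.58 → the study is underpowered (power < 0.80).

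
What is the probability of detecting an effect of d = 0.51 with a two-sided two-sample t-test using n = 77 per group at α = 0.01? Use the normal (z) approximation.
Power ≈ 0.72

Power calculation (two-sample t-test, normal approximation):
z_β = d · √(n/2) - z_{α/2}
z_β = 0.51 · √(77/2) - 2.576
z_β = 0.51 · 6.205 - 2.576
z_β = 0.589

Power = Φ(z_β) = Φ(0.589) ≈ 0.722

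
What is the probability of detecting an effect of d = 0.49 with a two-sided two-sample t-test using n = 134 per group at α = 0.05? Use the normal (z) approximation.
Power ≈ 0.98

Power calculation (two-sample t-test, normal approximation):
z_β = d · √(n/2) - z_{α/2}
z_β = 0.49 · √(134/2) - 1.960
z_β = 0.49 · 8.185 - 1.960
z_β = 2.051

Power = Φ(z_β) = Φ(2.051) ≈ 0.980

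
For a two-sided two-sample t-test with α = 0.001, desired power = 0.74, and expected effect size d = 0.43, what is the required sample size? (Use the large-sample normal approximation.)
n = 168 per group

Sample size formula (two-sample t-test, normal approximation):
n = 2 · ((z_{α/2} + z_β) / d)²

z_{α/2} = 3.291 (for α = 0.001, two-sided)
z_β = 0.643 (for power = 0.74)
d = 0.43

n = 2 · ((3.291 + 0.643) / 0.43)²
n = 2 · (9.149)²
n ≈ 167.41
Round up to the next whole number: n = 168 per group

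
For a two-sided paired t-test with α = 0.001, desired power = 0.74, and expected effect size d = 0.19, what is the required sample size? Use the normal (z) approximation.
n = 429 pairs

Sample size formula (paired t-test, normal approximation):
n = ((z_{α/2} + z_β) / d)²

z_{α/2} = 3.291 (for α = 0.001, two-sided)
z_β = 0.643 (for power = 0.74)
d = 0.19

n = ((3.291 + 0.643) / 0.19)²
n = (20.705)²
n ≈ 428.70
Round up to the next whole number: n = 429 pairs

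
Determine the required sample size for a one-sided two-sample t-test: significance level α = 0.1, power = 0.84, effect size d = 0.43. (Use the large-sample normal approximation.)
n = 57 per group

Sample size formula (two-sample t-test, normal approximation):
n = 2 · ((z_α + z_β) / d)²

z_α = 1.282 (for α = 0.1, one-sided)
z_β = 0.994 (for power = 0.84)
d = 0.43

n = 2 · ((1.282 + 0.994) / 0.43)²
n = 2 · (5.293)²
n ≈ 56.03
Round up to the next whole number: n = 57 per group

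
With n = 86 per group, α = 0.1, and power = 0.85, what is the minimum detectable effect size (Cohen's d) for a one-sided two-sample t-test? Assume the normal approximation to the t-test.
d ≈ 0.35

Minimum detectable effect (two-sample t-test, normal approximation):
d = (z_α + z_β) / √(n/2)
d = (1.282 + 1.036) / √(86/2)
d = 2.318 / 6.557
d ≈ 0.35

By Cohen's convention (0.2 small / 0.5 medium / 0.8 large): small effect.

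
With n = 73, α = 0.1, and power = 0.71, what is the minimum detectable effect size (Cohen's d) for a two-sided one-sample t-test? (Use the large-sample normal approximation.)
d ≈ 0.26

Minimum detectable effect (one-sample t-test, normal approximation):
d = (z_{α/2} + z_β) / √n
d = (1.645 + 0.553) / √73
d = 2.198 / 8.544
d ≈ 0.26

By Cohen's convention (0.2 small / 0.5 medium / 0.8 large): small effect.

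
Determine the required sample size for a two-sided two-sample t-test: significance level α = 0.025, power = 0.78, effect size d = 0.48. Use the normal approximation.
n = 79 per group

Sample size formula (two-sample t-test, normal approximation):
n = 2 · ((z_{α/2} + z_β) / d)²

z_{α/2} = 2.241 (for α = 0.025, two-sided)
z_β = 0.772 (for power = 0.78)
d = 0.48

n = 2 · ((2.241 + 0.772) / 0.48)²
n = 2 · (6.277)²
n ≈ 78.80
Round up to the next whole number: n = 79 per group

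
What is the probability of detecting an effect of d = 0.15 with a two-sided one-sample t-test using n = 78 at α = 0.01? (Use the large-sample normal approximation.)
Power ≈ 0.11

Power calculation (one-sample t-test, normal approximation):
z_β = d · √n - z_{α/2}
z_β = 0.15 · √78 - 2.576
z_β = 0.15 · 8.832 - 2.576
z_β = -1.251

Power = Φ(z_β) = Φ(-1.251) ≈ 0.105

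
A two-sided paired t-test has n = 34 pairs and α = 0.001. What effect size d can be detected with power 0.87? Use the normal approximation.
d ≈ 0.76

Minimum detectable effect (paired t-test, normal approximation):
d = (z_{α/2} + z_β) / √n
d = (3.291 + 1.126) / √34
d = 4.417 / 5.831
d ≈ 0.76

By Cohen's convention (0.2 small / 0.5 medium / 0.8 large): medium effect.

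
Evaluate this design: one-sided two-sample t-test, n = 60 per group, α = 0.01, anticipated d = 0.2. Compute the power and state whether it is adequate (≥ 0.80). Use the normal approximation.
Power ≈ 0.11; the study is underpowered (power < 0.80)

Power calculation (two-sample t-test, normal approximation):
z_β = d · √(n/2) - z_α
z_β = 0.2 · √(60/2) - 2.326
z_β = 0.2 · 5.477 - 2.326
z_β = -1.231

Power = Φ(z_β) = Φ(-1.231) ≈ 0.109

Effect size d = 0.2 is small by Cohen's convention (0.2/0.5/0.8).

Threshold: power ≥ 0.80 is conventionally adequate.
Power ≈ 0.11 → the study is underpowered (power < 0.80).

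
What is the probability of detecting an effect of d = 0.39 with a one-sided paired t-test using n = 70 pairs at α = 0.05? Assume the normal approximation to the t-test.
Power ≈ 0.95

Power calculation (paired t-test, normal approximation):
z_β = d · √n - z_α
z_β = 0.39 · √70 - 1.645
z_β = 0.39 · 8.367 - 1.645
z_β = 1.618

Power = Φ(z_β) = Φ(1.618) ≈ 0.947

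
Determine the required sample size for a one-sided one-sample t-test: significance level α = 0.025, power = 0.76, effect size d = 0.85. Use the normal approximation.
n = 10

Sample size formula (one-sample t-test, normal approximation):
n = ((z_α + z_β) / d)²

z_α = 1.960 (for α = 0.025, one-sided)
z_β = 0.706 (for power = 0.76)
d = 0.85

n = ((1.960 + 0.706) / 0.85)²
n = (3.136)²
n ≈ 9.83
Round up to the next whole number: n = 10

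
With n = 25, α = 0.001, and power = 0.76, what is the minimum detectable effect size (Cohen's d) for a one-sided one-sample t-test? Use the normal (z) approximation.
d ≈ 0.76

Minimum detectable effect (one-sample t-test, normal approximation):
d = (z_α + z_β) / √n
d = (3.090 + 0.706) / √25
d = 3.797 / 5.000
d ≈ 0.76

By Cohen's convention (0.2 small / 0.5 medium / 0.8 large): medium effect.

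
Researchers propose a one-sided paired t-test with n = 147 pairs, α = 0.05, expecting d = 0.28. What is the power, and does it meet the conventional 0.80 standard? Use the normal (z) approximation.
Power ≈ 0.96; the study is adequately powered (power ≥ 0.80)

Power calculation (paired t-test, normal approximation):
z_β = d · √n - z_α
z_β = 0.28 · √147 - 1.645
z_β = 0.28 · 12.124 - 1.645
z_β = 1.750

Power = Φ(z_β) = Φ(1.750) ≈ 0.960

Effect size d = 0.28 is small by Cohen's convention (0.2/0.5/0.8).

Threshold: power ≥ 0.80 is conventionally adequate.
Power ≈ 0.96 → the study is adequately powered (power ≥ 0.80).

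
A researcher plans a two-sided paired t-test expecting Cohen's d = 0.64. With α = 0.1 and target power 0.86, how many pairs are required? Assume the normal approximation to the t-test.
n = 19 pairs

Sample size formula (paired t-test, normal approximation):
n = ((z_{α/2} + z_β) / d)²

z_{α/2} = 1.645 (for α = 0.1, two-sided)
z_β = 1.080 (for power = 0.86)
d = 0.64

n = ((1.645 + 1.080) / 0.64)²
n = (4.258)²
n ≈ 18.13
Round up to the next whole number: n = 19 pairs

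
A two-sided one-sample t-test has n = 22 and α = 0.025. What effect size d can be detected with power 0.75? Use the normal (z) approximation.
d ≈ 0.62

Minimum detectable effect (one-sample t-test, normal approximation):
d = (z_{α/2} + z_β) / √n
d = (2.241 + 0.674) / √22
d = 2.916 / 4.690
d ≈ 0.62

By Cohen's convention (0.2 small / 0.5 medium / 0.8 large): medium effect.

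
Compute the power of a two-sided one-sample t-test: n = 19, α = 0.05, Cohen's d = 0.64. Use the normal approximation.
Power ≈ 0.80

Power calculation (one-sample t-test, normal approximation):
z_β = d · √n - z_{α/2}
z_β = 0.64 · √19 - 1.960
z_β = 0.64 · 4.359 - 1.960
z_β = 0.830

Power = Φ(z_β) = Φ(0.830) ≈ 0.797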